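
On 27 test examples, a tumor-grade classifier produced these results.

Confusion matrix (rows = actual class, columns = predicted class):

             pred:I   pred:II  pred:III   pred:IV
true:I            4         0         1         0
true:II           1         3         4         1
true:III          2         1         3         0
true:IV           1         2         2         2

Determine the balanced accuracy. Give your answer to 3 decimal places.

0.480

Balanced accuracy = mean of per-class recall.
  I: recall = 4/5 = 0.8000
  II: recall = 3/9 = 0.3333
  III: recall = 3/6 = 0.5000
  IV: recall = 2/7 = 0.2857
Mean = (0.8000 + 0.3333 + 0.5000 + 0.2857) / 4 = 0.480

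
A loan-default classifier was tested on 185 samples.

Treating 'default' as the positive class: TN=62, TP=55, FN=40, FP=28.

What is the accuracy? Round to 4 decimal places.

0.6324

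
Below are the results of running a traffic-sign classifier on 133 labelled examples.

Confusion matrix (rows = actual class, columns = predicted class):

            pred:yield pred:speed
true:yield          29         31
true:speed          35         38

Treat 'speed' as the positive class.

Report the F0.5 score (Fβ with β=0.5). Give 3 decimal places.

Fβ = (1+β²)·TP / ((1+β²)·TP + β²·FN + FP), with β²=1/4
= 1.25·38 / (1.25·38 + 0.25·35 + 31) = 0.544

0.544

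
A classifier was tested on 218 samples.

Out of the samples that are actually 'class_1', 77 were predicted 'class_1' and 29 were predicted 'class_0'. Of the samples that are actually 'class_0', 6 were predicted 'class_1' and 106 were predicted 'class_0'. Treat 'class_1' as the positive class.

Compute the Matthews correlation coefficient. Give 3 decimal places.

0.693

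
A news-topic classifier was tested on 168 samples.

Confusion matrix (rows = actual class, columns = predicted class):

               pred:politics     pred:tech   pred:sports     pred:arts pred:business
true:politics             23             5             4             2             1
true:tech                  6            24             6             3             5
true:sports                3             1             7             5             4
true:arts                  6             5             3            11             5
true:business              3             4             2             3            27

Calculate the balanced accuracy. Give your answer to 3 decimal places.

Balanced accuracy = mean of per-class recall.
  politics: recall = 23/35 = 0.6571
  tech: recall = 24/44 = 0.5455
  sports: recall = 7/20 = 0.3500
  arts: recall = 11/30 = 0.3667
  business: recall = 27/39 = 0.6923
Mean = (0.6571 + 0.5455 + 0.3500 + 0.3667 + 0.6923) / 5 = 0.522

0.522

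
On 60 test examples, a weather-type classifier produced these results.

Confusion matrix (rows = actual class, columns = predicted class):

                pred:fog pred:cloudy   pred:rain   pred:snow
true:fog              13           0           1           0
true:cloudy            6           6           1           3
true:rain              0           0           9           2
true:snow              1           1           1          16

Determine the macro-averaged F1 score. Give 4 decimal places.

0.7173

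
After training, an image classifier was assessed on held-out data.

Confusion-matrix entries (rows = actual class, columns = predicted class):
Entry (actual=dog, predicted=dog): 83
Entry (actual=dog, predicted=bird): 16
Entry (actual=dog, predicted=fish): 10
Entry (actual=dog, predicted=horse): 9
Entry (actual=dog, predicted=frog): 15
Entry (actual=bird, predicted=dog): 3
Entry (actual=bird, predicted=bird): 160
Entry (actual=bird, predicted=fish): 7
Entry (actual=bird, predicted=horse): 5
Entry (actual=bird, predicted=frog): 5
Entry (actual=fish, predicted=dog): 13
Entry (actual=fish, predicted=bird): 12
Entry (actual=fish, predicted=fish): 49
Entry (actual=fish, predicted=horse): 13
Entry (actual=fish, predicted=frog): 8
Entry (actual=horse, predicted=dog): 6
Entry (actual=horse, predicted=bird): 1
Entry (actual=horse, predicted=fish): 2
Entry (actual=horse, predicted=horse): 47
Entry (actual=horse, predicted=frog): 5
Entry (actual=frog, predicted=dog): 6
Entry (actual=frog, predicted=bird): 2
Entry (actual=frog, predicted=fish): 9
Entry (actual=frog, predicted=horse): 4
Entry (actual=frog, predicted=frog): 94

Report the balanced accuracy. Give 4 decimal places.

Balanced accuracy = mean of per-class recall.
  dog: recall = 83/133 = 0.62406
  bird: recall = 160/180 = 0.88889
  fish: recall = 49/95 = 0.51579
  horse: recall = 47/61 = 0.77049
  frog: recall = 94/115 = 0.81739
Mean = (0.62406 + 0.88889 + 0.51579 + 0.77049 + 0.81739) / 5 = 0.7233

0.7233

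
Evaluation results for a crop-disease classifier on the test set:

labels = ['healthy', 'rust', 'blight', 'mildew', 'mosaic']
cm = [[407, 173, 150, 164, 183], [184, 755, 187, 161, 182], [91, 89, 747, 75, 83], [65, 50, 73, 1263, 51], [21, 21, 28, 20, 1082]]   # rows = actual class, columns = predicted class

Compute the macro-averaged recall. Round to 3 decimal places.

Per-class recall (TP/(TP+FN)):
  healthy: TP=407, FN=173+150+164+183=670 → 407/1077 = 0.3779
  rust: TP=755, FN=184+187+161+182=714 → 755/1469 = 0.5140
  blight: TP=747, FN=91+89+75+83=338 → 747/1085 = 0.6885
  mildew: TP=1263, FN=65+50+73+51=239 → 1263/1502 = 0.8409
  mosaic: TP=1082, FN=21+21+28+20=90 → 1082/1172 = 0.9232
Macro-recall = mean = (0.3779 + 0.5140 + 0.6885 + 0.8409 + 0.9232) / 5 = 0.669

0.669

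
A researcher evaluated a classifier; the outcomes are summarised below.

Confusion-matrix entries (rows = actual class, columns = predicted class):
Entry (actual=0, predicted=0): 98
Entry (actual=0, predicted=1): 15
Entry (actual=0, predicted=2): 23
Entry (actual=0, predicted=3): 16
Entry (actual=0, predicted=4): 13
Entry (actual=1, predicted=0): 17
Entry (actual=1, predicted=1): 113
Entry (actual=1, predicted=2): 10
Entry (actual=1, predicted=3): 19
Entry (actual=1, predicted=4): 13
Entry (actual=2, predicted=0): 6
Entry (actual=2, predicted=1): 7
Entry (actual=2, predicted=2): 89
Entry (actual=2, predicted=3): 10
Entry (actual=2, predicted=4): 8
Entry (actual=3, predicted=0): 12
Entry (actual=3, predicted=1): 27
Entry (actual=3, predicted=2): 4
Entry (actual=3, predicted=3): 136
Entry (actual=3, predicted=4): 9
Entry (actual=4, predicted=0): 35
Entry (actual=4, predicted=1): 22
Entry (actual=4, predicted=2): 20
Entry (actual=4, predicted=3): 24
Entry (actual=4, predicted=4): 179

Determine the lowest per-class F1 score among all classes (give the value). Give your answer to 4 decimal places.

0.5886

Per-class F1 score (2·TP/(2·TP+FP+FN)):
  0: TP=98, FP=17+6+12+35=70, FN=15+23+16+13=67 → 196/333 = 0.58859
  1: TP=113, FP=15+7+27+22=71, FN=17+10+19+13=59 → 226/356 = 0.63483
  2: TP=89, FP=23+10+4+20=57, FN=6+7+10+8=31 → 178/266 = 0.66917
  3: TP=136, FP=16+19+10+24=69, FN=12+27+4+9=52 → 272/393 = 0.69211
  4: TP=179, FP=13+13+8+9=43, FN=35+22+20+24=101 → 358/502 = 0.71315
Lowest is class '0' with F1 score = 0.5886.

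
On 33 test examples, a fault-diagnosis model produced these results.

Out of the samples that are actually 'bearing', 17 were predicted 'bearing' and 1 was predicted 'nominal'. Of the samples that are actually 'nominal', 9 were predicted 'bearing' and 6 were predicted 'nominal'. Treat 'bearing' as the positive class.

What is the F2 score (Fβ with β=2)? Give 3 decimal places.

0.867

Fβ = (1+β²)·TP / ((1+β²)·TP + β²·FN + FP), with β²=4
= 5·17 / (5·17 + 4·1 + 9) = 0.867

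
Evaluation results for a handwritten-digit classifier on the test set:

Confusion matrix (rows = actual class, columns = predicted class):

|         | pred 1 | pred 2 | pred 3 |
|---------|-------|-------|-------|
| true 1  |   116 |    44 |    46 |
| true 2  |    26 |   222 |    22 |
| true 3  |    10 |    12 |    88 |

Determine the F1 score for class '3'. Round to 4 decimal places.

0.6617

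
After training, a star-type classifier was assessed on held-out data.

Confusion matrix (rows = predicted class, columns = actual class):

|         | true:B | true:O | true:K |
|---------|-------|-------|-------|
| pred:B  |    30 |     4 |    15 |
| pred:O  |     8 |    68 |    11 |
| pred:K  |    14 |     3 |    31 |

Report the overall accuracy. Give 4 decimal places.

0.7011

Accuracy = trace / total = (30+68+31=129) / 184 = 129/184 = 0.7011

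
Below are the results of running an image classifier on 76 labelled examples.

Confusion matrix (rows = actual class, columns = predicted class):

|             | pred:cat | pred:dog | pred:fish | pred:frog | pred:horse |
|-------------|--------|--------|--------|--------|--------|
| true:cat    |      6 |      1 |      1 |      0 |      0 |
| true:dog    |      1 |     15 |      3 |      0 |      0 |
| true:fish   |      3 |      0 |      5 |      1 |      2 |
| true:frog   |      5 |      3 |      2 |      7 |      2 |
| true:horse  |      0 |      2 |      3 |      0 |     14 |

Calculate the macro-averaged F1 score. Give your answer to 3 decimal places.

0.589

Per-class F1 score (2·TP/(2·TP+FP+FN)):
  cat: TP=6, FP=1+3+5+0=9, FN=1+1+0+0=2 → 12/23 = 0.5217
  dog: TP=15, FP=1+0+3+2=6, FN=1+3+0+0=4 → 30/40 = 0.7500
  fish: TP=5, FP=1+3+2+3=9, FN=3+0+1+2=6 → 10/25 = 0.4000
  frog: TP=7, FP=0+0+1+0=1, FN=5+3+2+2=12 → 14/27 = 0.5185
  horse: TP=14, FP=0+0+2+2=4, FN=0+2+3+0=5 → 28/37 = 0.7568
Macro-F1 score = mean = (0.5217 + 0.7500 + 0.4000 + 0.5185 + 0.7568) / 5 = 0.589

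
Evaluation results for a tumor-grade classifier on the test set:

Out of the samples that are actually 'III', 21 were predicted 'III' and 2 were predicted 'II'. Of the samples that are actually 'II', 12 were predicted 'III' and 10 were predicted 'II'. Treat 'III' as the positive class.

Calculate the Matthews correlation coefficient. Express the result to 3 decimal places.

MCC = (TP·TN − FP·FN) / √((TP+FP)(TP+FN)(TN+FP)(TN+FN))
Numerator = 21·10 − 12·2 = 186
Denominator = √(33·23·22·12) = √200376 = 447.6338
MCC = 186 / 447.6338 = 0.416

0.416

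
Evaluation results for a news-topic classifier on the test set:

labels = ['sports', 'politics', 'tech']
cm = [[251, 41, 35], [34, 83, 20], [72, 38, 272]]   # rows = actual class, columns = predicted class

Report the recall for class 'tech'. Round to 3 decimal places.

One-vs-rest for 'tech': TP = diagonal; FP = other classes predicted 'tech'; FN = 'tech' predicted as other.
recall = TP/(TP+FN).
tech: TP=272, FN=72+38=110 → 272/382 = 0.7120

0.712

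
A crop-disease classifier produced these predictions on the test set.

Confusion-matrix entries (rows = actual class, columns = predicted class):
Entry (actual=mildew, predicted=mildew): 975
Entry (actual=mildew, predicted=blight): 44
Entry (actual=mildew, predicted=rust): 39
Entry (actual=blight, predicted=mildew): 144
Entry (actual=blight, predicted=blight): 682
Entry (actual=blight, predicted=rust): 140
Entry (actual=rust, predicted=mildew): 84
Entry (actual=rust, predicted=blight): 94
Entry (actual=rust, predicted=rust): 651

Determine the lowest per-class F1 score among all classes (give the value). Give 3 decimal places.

Per-class F1 score (2·TP/(2·TP+FP+FN)):
  mildew: TP=975, FP=144+84=228, FN=44+39=83 → 1950/2261 = 0.8625
  blight: TP=682, FP=44+94=138, FN=144+140=284 → 1364/1786 = 0.7637
  rust: TP=651, FP=39+140=179, FN=84+94=178 → 1302/1659 = 0.7848
Lowest is class 'blight' with F1 score = 0.764.

0.764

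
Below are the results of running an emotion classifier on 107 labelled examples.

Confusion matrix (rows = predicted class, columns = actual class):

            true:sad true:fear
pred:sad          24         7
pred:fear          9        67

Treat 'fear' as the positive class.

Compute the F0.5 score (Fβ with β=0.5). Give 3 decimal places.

0.886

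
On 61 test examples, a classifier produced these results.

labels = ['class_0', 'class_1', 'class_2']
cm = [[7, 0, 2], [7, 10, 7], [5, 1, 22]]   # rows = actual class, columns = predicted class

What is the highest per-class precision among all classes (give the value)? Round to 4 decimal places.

Per-class precision (TP/(TP+FP)):
  class_0: TP=7, FP=7+5=12 → 7/19 = 0.36842
  class_1: TP=10, FP=0+1=1 → 10/11 = 0.90909
  class_2: TP=22, FP=2+7=9 → 22/31 = 0.70968
Highest is class 'class_1' with precision = 0.9091.

0.9091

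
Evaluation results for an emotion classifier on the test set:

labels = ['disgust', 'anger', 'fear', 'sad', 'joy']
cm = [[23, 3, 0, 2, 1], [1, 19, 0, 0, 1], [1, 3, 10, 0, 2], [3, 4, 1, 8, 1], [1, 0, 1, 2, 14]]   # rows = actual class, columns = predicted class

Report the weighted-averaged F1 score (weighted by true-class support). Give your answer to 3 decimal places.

0.727

Per-class F1 score (2·TP/(2·TP+FP+FN)):
  disgust: TP=23, FP=1+1+3+1=6, FN=3+0+2+1=6 → 46/58 = 0.7931
  anger: TP=19, FP=3+3+4+0=10, FN=1+0+0+1=2 → 38/50 = 0.7600
  fear: TP=10, FP=0+0+1+1=2, FN=1+3+0+2=6 → 20/28 = 0.7143
  sad: TP=8, FP=2+0+0+2=4, FN=3+4+1+1=9 → 16/29 = 0.5517
  joy: TP=14, FP=1+1+2+1=5, FN=1+0+1+2=4 → 28/37 = 0.7568
Weighted-F1 score = Σ (supportᵢ/N)·F1 scoreᵢ with N=101: (29/101)·0.7931 + (21/101)·0.7600 + (16/101)·0.7143 + (17/101)·0.5517 + (18/101)·0.7568 = 0.727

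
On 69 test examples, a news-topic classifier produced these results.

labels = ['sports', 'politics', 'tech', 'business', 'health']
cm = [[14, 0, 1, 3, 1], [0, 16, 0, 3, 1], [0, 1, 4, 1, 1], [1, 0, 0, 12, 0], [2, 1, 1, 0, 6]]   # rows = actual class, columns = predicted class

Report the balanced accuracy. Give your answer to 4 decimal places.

0.7263

Balanced accuracy = mean of per-class recall.
  sports: recall = 14/19 = 0.73684
  politics: recall = 16/20 = 0.80000
  tech: recall = 4/7 = 0.57143
  business: recall = 12/13 = 0.92308
  health: recall = 6/10 = 0.60000
Mean = (0.73684 + 0.80000 + 0.57143 + 0.92308 + 0.60000) / 5 = 0.7263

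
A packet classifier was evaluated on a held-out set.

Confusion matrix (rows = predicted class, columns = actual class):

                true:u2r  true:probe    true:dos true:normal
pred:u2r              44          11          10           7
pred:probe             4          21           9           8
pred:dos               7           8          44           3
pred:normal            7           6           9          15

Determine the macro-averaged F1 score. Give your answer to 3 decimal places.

0.555

Per-class F1 score (2·TP/(2·TP+FP+FN)):
  u2r: TP=44, FP=11+10+7=28, FN=4+7+7=18 → 88/134 = 0.6567
  probe: TP=21, FP=4+9+8=21, FN=11+8+6=25 → 42/88 = 0.4773
  dos: TP=44, FP=7+8+3=18, FN=10+9+9=28 → 88/134 = 0.6567
  normal: TP=15, FP=7+6+9=22, FN=7+8+3=18 → 30/70 = 0.4286
Macro-F1 score = mean = (0.6567 + 0.4773 + 0.6567 + 0.4286) / 4 = 0.555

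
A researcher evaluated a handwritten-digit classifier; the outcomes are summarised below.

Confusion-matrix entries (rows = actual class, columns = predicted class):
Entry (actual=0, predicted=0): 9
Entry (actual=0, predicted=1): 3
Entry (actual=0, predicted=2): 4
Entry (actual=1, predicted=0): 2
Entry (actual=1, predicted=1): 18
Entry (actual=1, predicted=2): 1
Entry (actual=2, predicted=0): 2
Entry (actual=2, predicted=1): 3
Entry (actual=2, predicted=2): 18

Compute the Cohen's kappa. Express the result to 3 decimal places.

Observed agreement pₒ = trace/N = 45/60 = 0.7500
Expected agreement pₑ = Σ (rowᵢ·colᵢ)/N² = (16·13 + 21·24 + 23·23)/60² = 0.3447
κ = (pₒ − pₑ)/(1 − pₑ) = (0.7500 − 0.3447)/(1 − 0.3447) = 0.618

0.618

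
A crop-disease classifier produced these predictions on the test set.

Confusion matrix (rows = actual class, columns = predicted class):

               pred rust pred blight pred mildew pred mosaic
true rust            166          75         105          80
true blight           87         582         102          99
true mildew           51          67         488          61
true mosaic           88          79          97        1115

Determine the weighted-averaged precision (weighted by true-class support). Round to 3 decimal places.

0.705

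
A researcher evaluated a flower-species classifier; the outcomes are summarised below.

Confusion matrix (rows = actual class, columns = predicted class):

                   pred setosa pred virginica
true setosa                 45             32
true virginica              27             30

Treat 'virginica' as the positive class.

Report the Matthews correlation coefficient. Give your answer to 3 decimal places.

0.110

MCC = (TP·TN − FP·FN) / √((TP+FP)(TP+FN)(TN+FP)(TN+FN))
Numerator = 30·45 − 32·27 = 486
Denominator = √(62·57·77·72) = √19592496 = 4426.3412
MCC = 486 / 4426.3412 = 0.110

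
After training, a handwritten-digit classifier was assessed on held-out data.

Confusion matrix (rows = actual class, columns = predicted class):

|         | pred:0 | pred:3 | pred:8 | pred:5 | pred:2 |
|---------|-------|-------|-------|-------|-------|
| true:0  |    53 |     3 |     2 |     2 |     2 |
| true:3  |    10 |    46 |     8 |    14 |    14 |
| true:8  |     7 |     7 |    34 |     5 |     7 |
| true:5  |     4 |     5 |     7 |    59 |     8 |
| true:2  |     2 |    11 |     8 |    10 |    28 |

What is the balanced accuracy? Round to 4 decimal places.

Balanced accuracy = mean of per-class recall.
  0: recall = 53/62 = 0.85484
  3: recall = 46/92 = 0.50000
  8: recall = 34/60 = 0.56667
  5: recall = 59/83 = 0.71084
  2: recall = 28/59 = 0.47458
Mean = (0.85484 + 0.50000 + 0.56667 + 0.71084 + 0.47458) / 5 = 0.6214

0.6214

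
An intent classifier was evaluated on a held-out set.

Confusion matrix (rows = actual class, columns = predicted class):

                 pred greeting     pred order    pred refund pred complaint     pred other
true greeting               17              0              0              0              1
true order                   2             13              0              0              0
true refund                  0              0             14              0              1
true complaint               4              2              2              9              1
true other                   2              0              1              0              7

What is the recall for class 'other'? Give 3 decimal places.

0.700

recall = TP/(TP+FN).
other: TP=7, FN=2+0+1+0=3 → 7/10 = 0.7000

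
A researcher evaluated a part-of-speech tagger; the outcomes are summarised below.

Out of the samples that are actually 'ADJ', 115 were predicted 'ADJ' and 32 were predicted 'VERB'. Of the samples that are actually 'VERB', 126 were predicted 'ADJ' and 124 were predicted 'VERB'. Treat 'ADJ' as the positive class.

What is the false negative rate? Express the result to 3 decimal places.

FNR = FN/(FN+TP) = 32/(32+115) = 0.218

0.218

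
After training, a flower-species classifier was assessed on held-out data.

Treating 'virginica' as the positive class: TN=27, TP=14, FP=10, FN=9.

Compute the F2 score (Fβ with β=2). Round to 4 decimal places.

0.6034

Fβ = (1+β²)·TP / ((1+β²)·TP + β²·FN + FP), with β²=4
= 5·14 / (5·14 + 4·9 + 10) = 0.6034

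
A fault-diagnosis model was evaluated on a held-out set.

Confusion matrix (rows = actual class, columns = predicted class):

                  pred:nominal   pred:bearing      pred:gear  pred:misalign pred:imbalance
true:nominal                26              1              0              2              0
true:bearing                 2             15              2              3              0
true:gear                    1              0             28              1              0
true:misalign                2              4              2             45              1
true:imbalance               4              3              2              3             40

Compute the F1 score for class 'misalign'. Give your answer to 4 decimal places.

F1 score = 2·TP/(2·TP+FP+FN).
misalign: TP=45, FP=2+3+1+3=9, FN=2+4+2+1=9 → 90/108 = 0.83333

0.8333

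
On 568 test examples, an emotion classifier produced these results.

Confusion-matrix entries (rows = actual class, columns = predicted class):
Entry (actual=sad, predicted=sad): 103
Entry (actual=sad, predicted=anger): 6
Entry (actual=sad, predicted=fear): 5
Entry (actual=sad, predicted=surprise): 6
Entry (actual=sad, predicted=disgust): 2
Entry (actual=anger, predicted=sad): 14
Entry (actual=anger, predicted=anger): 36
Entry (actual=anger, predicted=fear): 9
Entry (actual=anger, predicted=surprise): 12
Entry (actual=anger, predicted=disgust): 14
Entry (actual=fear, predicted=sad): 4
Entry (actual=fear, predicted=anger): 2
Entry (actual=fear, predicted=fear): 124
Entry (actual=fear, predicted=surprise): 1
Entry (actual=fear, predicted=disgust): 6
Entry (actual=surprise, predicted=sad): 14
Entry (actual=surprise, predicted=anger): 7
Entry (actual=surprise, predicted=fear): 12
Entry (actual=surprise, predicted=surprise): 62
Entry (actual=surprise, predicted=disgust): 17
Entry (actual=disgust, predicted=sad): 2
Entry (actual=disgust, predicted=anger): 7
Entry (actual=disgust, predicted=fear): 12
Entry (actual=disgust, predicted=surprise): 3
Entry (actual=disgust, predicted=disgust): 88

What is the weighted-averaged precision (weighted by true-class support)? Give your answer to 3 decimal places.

0.721

Per-class precision (TP/(TP+FP)):
  sad: TP=103, FP=14+4+14+2=34 → 103/137 = 0.7518
  anger: TP=36, FP=6+2+7+7=22 → 36/58 = 0.6207
  fear: TP=124, FP=5+9+12+12=38 → 124/162 = 0.7654
  surprise: TP=62, FP=6+12+1+3=22 → 62/84 = 0.7381
  disgust: TP=88, FP=2+14+6+17=39 → 88/127 = 0.6929
Weighted-precision = Σ (supportᵢ/N)·precisionᵢ with N=568: (122/568)·0.7518 + (85/568)·0.6207 + (137/568)·0.7654 + (112/568)·0.7381 + (112/568)·0.6929 = 0.721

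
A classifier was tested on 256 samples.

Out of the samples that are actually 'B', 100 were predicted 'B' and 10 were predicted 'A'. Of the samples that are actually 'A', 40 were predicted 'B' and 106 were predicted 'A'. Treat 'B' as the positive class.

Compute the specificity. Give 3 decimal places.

0.726

Specificity = TN/(TN+FP) = 106/(106+40) = 0.726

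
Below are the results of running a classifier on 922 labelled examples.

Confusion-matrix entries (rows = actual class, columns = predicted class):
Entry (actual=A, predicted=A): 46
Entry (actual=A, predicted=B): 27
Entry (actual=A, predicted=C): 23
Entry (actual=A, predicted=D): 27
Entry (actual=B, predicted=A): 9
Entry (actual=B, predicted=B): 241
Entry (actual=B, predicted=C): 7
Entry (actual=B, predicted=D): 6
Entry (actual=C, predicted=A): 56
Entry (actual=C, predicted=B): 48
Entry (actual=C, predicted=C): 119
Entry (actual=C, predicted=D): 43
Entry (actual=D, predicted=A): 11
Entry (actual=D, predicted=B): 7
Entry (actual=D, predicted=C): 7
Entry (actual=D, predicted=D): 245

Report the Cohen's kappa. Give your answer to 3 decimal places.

0.598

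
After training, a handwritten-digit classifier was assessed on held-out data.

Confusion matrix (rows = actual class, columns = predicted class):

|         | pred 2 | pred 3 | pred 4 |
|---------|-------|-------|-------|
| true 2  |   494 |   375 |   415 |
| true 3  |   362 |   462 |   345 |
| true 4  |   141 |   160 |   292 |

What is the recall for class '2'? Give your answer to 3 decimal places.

One-vs-rest for '2': TP = diagonal; FP = other classes predicted '2'; FN = '2' predicted as other.
recall = TP/(TP+FN).
2: TP=494, FN=375+415=790 → 494/1284 = 0.3847

0.385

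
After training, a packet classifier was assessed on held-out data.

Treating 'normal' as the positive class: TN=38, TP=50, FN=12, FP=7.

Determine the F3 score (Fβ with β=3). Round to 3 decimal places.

Fβ = (1+β²)·TP / ((1+β²)·TP + β²·FN + FP), with β²=9
= 10·50 / (10·50 + 9·12 + 7) = 0.813

0.813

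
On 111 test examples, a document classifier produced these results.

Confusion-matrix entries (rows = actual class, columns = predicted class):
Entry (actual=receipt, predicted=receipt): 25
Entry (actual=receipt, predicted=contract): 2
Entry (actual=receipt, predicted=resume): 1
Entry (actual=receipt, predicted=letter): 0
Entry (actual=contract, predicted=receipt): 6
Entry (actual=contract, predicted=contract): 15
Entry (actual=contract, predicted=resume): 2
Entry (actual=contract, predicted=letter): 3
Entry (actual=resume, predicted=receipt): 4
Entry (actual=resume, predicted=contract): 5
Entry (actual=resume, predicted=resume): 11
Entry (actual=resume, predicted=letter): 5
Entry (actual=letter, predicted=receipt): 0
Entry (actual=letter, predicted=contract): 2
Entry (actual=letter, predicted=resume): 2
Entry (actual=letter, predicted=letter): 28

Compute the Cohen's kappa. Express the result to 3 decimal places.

Observed agreement pₒ = trace/N = 79/111 = 0.7117
Expected agreement pₑ = Σ (rowᵢ·colᵢ)/N² = (28·35 + 26·24 + 25·16 + 32·36)/111² = 0.2561
κ = (pₒ − pₑ)/(1 − pₑ) = (0.7117 − 0.2561)/(1 − 0.2561) = 0.612

0.612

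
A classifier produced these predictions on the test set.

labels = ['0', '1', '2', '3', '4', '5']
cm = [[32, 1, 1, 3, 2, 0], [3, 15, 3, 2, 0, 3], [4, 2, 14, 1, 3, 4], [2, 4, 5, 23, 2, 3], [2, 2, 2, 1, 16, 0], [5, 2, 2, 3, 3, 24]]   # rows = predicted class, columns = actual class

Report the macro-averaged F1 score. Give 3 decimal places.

Per-class F1 score (2·TP/(2·TP+FP+FN)):
  0: TP=32, FP=1+1+3+2+0=7, FN=3+4+2+2+5=16 → 64/87 = 0.7356
  1: TP=15, FP=3+3+2+0+3=11, FN=1+2+4+2+2=11 → 30/52 = 0.5769
  2: TP=14, FP=4+2+1+3+4=14, FN=1+3+5+2+2=13 → 28/55 = 0.5091
  3: TP=23, FP=2+4+5+2+3=16, FN=3+2+1+1+3=10 → 46/72 = 0.6389
  4: TP=16, FP=2+2+2+1+0=7, FN=2+0+3+2+3=10 → 32/49 = 0.6531
  5: TP=24, FP=5+2+2+3+3=15, FN=0+3+4+3+0=10 → 48/73 = 0.6575
Macro-F1 score = mean = (0.7356 + 0.5769 + 0.5091 + 0.6389 + 0.6531 + 0.6575) / 6 = 0.629

0.629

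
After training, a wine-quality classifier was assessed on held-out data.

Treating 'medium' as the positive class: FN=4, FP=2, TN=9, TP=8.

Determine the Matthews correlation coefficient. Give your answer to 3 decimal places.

0.489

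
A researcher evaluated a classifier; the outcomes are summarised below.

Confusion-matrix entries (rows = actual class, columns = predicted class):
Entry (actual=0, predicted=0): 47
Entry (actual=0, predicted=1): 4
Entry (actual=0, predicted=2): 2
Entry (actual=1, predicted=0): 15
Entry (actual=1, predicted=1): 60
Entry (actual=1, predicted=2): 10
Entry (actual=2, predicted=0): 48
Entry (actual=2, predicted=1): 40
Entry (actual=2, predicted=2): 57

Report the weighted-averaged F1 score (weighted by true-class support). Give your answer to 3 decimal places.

0.572

Per-class F1 score (2·TP/(2·TP+FP+FN)):
  0: TP=47, FP=15+48=63, FN=4+2=6 → 94/163 = 0.5767
  1: TP=60, FP=4+40=44, FN=15+10=25 → 120/189 = 0.6349
  2: TP=57, FP=2+10=12, FN=48+40=88 → 114/214 = 0.5327
Weighted-F1 score = Σ (supportᵢ/N)·F1 scoreᵢ with N=283: (53/283)·0.5767 + (85/283)·0.6349 + (145/283)·0.5327 = 0.572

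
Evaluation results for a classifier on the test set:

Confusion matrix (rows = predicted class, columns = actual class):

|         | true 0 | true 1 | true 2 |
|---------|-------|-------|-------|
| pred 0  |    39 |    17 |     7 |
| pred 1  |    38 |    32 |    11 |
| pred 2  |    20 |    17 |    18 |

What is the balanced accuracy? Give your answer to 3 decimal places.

0.462

Balanced accuracy = mean of per-class recall.
  0: recall = 39/97 = 0.4021
  1: recall = 32/66 = 0.4848
  2: recall = 18/36 = 0.5000
Mean = (0.4021 + 0.4848 + 0.5000) / 3 = 0.462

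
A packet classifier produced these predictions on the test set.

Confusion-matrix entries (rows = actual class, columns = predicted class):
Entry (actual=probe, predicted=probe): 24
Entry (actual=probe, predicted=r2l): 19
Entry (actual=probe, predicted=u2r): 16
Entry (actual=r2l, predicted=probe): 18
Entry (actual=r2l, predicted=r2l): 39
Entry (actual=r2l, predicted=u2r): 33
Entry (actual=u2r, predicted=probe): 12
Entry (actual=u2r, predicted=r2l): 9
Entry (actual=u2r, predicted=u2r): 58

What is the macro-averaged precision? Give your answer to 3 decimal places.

Per-class precision (TP/(TP+FP)):
  probe: TP=24, FP=18+12=30 → 24/54 = 0.4444
  r2l: TP=39, FP=19+9=28 → 39/67 = 0.5821
  u2r: TP=58, FP=16+33=49 → 58/107 = 0.5421
Macro-precision = mean = (0.4444 + 0.5821 + 0.5421) / 3 = 0.523

0.523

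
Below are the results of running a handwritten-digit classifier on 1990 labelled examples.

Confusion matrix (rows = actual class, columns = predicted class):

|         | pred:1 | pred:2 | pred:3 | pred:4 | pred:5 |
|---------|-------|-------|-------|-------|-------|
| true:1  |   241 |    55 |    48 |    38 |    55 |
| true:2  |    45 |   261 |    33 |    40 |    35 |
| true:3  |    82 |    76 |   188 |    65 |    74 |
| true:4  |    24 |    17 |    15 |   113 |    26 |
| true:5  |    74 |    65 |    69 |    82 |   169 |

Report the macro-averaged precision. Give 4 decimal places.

Per-class precision (TP/(TP+FP)):
  1: TP=241, FP=45+82+24+74=225 → 241/466 = 0.51717
  2: TP=261, FP=55+76+17+65=213 → 261/474 = 0.55063
  3: TP=188, FP=48+33+15+69=165 → 188/353 = 0.53258
  4: TP=113, FP=38+40+65+82=225 → 113/338 = 0.33432
  5: TP=169, FP=55+35+74+26=190 → 169/359 = 0.47075
Macro-precision = mean = (0.51717 + 0.55063 + 0.53258 + 0.33432 + 0.47075) / 5 = 0.4811

0.4811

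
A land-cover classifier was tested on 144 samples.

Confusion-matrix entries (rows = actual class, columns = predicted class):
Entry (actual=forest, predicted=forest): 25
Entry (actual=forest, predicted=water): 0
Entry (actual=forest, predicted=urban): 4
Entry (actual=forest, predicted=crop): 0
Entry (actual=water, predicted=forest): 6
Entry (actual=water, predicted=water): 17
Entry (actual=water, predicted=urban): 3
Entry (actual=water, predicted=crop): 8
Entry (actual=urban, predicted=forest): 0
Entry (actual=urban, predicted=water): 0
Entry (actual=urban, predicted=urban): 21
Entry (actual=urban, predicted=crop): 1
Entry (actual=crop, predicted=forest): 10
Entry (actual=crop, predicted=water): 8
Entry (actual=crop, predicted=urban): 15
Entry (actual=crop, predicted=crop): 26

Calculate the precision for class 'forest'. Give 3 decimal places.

0.610

precision = TP/(TP+FP).
forest: TP=25, FP=6+0+10=16 → 25/41 = 0.6098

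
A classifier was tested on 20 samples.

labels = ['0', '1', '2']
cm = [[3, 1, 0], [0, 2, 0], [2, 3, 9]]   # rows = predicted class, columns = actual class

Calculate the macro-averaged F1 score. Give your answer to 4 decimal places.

0.6498

Per-class F1 score (2·TP/(2·TP+FP+FN)):
  0: TP=3, FP=1+0=1, FN=0+2=2 → 6/9 = 0.66667
  1: TP=2, FP=0+0=0, FN=1+3=4 → 4/8 = 0.50000
  2: TP=9, FP=2+3=5, FN=0+0=0 → 18/23 = 0.78261
Macro-F1 score = mean = (0.66667 + 0.50000 + 0.78261) / 3 = 0.6498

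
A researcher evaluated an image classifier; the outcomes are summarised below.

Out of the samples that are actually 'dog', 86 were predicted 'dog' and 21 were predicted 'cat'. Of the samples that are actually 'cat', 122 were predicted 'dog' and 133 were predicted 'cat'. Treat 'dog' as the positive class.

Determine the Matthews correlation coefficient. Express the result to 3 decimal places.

0.300

MCC = (TP·TN − FP·FN) / √((TP+FP)(TP+FN)(TN+FP)(TN+FN))
Numerator = 86·133 − 122·21 = 8876
Denominator = √(208·107·255·154) = √873993120 = 29563.3746
MCC = 8876 / 29563.3746 = 0.300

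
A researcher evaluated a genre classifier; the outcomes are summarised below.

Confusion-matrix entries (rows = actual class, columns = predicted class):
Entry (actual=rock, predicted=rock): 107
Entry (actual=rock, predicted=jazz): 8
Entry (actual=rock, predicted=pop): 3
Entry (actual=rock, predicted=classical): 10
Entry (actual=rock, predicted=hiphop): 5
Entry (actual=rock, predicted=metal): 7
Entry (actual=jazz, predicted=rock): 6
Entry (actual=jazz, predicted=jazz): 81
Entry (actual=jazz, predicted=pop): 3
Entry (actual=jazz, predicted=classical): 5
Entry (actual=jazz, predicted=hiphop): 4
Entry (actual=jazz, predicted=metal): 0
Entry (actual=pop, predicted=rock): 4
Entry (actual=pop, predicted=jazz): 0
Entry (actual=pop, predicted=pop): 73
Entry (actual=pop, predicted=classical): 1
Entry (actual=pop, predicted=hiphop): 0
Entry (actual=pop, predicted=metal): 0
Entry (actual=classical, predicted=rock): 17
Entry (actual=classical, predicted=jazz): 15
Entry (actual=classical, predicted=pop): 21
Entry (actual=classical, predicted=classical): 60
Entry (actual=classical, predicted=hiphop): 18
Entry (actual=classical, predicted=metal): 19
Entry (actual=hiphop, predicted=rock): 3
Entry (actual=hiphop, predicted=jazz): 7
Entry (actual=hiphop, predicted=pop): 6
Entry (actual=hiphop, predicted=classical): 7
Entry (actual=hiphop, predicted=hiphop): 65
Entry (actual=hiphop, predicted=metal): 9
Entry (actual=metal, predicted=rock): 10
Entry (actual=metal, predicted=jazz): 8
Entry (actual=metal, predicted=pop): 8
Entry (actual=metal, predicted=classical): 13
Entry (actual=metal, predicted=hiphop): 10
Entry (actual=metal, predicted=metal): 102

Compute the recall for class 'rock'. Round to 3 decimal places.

Treat 'rock' as positive and all other classes as negative.
recall = TP/(TP+FN).
rock: TP=107, FN=8+3+10+5+7=33 → 107/140 = 0.7643

0.764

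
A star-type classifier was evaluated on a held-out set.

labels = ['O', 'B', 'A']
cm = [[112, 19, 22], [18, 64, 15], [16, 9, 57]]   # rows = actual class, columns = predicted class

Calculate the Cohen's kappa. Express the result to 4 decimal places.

Observed agreement pₒ = trace/N = 233/332 = 0.70181
Expected agreement pₑ = Σ (rowᵢ·colᵢ)/N² = (153·146 + 97·92 + 82·94)/332² = 0.35355
κ = (pₒ − pₑ)/(1 − pₑ) = (0.70181 − 0.35355)/(1 − 0.35355) = 0.5387

0.5387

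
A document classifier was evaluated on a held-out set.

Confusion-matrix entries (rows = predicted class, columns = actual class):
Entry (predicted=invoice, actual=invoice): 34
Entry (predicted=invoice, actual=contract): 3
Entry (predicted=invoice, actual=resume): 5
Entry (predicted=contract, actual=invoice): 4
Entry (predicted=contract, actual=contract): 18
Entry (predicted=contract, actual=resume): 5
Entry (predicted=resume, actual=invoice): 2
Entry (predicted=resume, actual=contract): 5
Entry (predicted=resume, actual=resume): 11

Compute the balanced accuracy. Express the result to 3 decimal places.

0.689

Balanced accuracy = mean of per-class recall.
  invoice: recall = 34/40 = 0.8500
  contract: recall = 18/26 = 0.6923
  resume: recall = 11/21 = 0.5238
Mean = (0.8500 + 0.6923 + 0.5238) / 3 = 0.689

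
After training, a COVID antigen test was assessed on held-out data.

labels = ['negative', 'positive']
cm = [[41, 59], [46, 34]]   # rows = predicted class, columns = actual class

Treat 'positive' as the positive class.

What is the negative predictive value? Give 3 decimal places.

0.410

NPV = TN/(TN+FN) = 41/(41+59) = 0.410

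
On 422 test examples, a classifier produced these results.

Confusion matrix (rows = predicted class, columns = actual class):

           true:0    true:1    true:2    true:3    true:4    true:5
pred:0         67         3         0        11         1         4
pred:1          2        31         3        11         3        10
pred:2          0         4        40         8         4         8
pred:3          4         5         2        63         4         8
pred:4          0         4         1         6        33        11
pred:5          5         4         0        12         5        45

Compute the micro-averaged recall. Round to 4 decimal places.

0.6611

Micro-averaging pools counts across classes: ΣTP=279, ΣFP=143, ΣFN=143.
Micro-recall = TP/(TP+FN) on pooled counts = 0.6611 (equals overall accuracy in single-label multiclass).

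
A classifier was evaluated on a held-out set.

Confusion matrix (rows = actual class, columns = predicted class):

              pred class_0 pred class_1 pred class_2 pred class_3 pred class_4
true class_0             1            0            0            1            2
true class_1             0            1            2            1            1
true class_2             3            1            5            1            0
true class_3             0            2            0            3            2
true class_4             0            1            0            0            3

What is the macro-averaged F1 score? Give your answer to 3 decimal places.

0.400

Per-class F1 score (2·TP/(2·TP+FP+FN)):
  class_0: TP=1, FP=0+3+0+0=3, FN=0+0+1+2=3 → 2/8 = 0.2500
  class_1: TP=1, FP=0+1+2+1=4, FN=0+2+1+1=4 → 2/10 = 0.2000
  class_2: TP=5, FP=0+2+0+0=2, FN=3+1+1+0=5 → 10/17 = 0.5882
  class_3: TP=3, FP=1+1+1+0=3, FN=0+2+0+2=4 → 6/13 = 0.4615
  class_4: TP=3, FP=2+1+0+2=5, FN=0+1+0+0=1 → 6/12 = 0.5000
Macro-F1 score = mean = (0.2500 + 0.2000 + 0.5882 + 0.4615 + 0.5000) / 5 = 0.400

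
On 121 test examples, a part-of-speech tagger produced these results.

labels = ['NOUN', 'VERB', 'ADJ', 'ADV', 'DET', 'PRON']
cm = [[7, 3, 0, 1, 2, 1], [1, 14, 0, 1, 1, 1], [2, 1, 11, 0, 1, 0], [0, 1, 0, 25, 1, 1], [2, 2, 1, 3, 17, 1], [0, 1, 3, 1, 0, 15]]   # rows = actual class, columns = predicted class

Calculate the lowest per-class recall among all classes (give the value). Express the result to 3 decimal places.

0.500

Per-class recall (TP/(TP+FN)):
  NOUN: TP=7, FN=3+0+1+2+1=7 → 7/14 = 0.5000
  VERB: TP=14, FN=1+0+1+1+1=4 → 14/18 = 0.7778
  ADJ: TP=11, FN=2+1+0+1+0=4 → 11/15 = 0.7333
  ADV: TP=25, FN=0+1+0+1+1=3 → 25/28 = 0.8929
  DET: TP=17, FN=2+2+1+3+1=9 → 17/26 = 0.6538
  PRON: TP=15, FN=0+1+3+1+0=5 → 15/20 = 0.7500
Lowest is class 'NOUN' with recall = 0.500.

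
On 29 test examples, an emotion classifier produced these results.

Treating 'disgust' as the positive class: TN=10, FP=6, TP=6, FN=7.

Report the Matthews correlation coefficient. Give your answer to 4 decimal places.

0.0874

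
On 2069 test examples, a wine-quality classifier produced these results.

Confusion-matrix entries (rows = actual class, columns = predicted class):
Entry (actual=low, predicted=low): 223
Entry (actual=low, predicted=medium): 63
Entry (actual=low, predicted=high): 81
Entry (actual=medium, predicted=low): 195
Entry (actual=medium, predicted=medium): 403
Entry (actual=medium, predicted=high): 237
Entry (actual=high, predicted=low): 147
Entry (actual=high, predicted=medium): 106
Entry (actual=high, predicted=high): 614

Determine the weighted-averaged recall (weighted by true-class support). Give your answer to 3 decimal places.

Per-class recall (TP/(TP+FN)):
  low: TP=223, FN=63+81=144 → 223/367 = 0.6076
  medium: TP=403, FN=195+237=432 → 403/835 = 0.4826
  high: TP=614, FN=147+106=253 → 614/867 = 0.7082
Weighted-recall = Σ (supportᵢ/N)·recallᵢ with N=2069: (367/2069)·0.6076 + (835/2069)·0.4826 + (867/2069)·0.7082 = 0.599

0.599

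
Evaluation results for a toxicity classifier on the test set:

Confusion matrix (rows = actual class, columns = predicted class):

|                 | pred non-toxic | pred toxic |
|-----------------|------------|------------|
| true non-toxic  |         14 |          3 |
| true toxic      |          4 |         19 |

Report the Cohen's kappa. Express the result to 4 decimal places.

0.6447

Observed agreement pₒ = trace/N = 33/40 = 0.82500
Expected agreement pₑ = Σ (rowᵢ·colᵢ)/N² = (17·18 + 23·22)/40² = 0.50750
κ = (pₒ − pₑ)/(1 − pₑ) = (0.82500 − 0.50750)/(1 − 0.50750) = 0.6447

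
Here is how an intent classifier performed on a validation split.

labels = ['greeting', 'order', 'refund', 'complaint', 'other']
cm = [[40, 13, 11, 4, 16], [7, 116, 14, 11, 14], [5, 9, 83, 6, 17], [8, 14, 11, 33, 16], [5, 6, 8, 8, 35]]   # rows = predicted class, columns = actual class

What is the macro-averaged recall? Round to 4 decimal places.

Per-class recall (TP/(TP+FN)):
  greeting: TP=40, FN=7+5+8+5=25 → 40/65 = 0.61538
  order: TP=116, FN=13+9+14+6=42 → 116/158 = 0.73418
  refund: TP=83, FN=11+14+11+8=44 → 83/127 = 0.65354
  complaint: TP=33, FN=4+11+6+8=29 → 33/62 = 0.53226
  other: TP=35, FN=16+14+17+16=63 → 35/98 = 0.35714
Macro-recall = mean = (0.61538 + 0.73418 + 0.65354 + 0.53226 + 0.35714) / 5 = 0.5785

0.5785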